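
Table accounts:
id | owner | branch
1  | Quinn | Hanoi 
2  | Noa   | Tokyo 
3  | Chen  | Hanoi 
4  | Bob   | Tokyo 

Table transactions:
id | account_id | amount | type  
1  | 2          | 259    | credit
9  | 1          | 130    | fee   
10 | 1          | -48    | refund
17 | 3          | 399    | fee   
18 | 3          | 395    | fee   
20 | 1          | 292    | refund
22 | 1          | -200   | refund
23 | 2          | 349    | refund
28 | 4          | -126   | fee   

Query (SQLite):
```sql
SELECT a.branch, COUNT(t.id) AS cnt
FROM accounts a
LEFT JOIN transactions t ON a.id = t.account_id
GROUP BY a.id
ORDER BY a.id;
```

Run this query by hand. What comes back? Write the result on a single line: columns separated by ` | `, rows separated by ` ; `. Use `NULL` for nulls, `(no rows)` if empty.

Hanoi | 4 ; Tokyo | 2 ; Hanoi | 2 ; Tokyo | 1

LEFT JOIN keeps every accounts row; unmatched ones get NULL for transactions columns.
Group by accounts.id and compute COUNT(t.id). COUNT(col) of an all-NULL group is 0.
  1: ids {9, 10, 20, 22} → COUNT(t.id)=4
  2: ids {1, 23} → COUNT(t.id)=2
  3: ids {17, 18} → COUNT(t.id)=2
  4: ids {28} → COUNT(t.id)=1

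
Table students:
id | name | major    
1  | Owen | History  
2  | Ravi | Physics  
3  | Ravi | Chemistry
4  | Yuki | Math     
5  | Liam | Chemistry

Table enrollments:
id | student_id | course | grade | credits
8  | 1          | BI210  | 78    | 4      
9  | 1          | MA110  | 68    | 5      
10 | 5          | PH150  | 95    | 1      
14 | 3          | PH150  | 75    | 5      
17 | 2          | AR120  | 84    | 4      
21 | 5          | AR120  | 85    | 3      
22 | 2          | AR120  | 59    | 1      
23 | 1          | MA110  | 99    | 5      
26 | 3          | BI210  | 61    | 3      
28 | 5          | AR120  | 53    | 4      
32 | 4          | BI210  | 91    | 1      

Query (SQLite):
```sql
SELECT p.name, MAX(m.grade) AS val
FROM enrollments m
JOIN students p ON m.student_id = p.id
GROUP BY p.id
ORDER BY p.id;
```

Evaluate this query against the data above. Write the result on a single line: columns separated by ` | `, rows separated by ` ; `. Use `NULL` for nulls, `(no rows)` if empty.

Join each enrollments row to its students via student_id.
Group joined rows by students.id; compute MAX(m.grade) per group.
  1: ids {8, 9, 23} → MAX(m.grade)=99
  2: ids {17, 22} → MAX(m.grade)=84
  3: ids {14, 26} → MAX(m.grade)=75
  4: ids {32} → MAX(m.grade)=91
  5: ids {10, 21, 28} → MAX(m.grade)=95

Owen | 99 ; Ravi | 84 ; Ravi | 75 ; Yuki | 91 ; Liam | 95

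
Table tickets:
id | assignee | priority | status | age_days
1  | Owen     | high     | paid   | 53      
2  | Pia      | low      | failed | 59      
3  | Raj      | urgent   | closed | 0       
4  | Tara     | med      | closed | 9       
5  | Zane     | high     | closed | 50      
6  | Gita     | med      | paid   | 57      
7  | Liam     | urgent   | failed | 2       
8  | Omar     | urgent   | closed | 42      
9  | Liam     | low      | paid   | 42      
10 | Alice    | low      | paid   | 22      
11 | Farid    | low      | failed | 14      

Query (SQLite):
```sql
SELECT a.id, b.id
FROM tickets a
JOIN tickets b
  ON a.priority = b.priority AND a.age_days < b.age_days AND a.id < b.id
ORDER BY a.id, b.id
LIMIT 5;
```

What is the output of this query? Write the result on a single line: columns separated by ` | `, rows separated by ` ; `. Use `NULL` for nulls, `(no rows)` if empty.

Pairs (a,b) with same priority, a.age_days < b.age_days, a.id < b.id.
priority groups: high:{1,5} low:{2,9,10,11} med:{4,6} urgent:{3,7,8}
Ordered by (a.id, b.id); first 5.

3 | 7 ; 3 | 8 ; 4 | 6 ; 7 | 8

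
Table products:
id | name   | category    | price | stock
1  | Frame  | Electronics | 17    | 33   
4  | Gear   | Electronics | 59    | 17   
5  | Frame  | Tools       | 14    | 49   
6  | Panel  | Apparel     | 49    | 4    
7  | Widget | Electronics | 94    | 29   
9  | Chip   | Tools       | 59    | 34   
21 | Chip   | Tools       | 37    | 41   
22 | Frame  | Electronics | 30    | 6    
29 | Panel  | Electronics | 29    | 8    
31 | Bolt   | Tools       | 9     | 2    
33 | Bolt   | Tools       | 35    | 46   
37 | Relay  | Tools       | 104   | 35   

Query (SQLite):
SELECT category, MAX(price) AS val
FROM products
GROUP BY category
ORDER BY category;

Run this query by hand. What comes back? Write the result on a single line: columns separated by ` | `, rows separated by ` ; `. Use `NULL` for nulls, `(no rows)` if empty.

Apparel | 49 ; Electronics | 94 ; Tools | 104

Partition products by category; compute MAX(price) within each group.
  Apparel: ids {6} → MAX(price)=49
  Electronics: ids {1, 4, 7, 22, 29} → MAX(price)=94
  Tools: ids {5, 9, 21, 31, 33, 37} → MAX(price)=104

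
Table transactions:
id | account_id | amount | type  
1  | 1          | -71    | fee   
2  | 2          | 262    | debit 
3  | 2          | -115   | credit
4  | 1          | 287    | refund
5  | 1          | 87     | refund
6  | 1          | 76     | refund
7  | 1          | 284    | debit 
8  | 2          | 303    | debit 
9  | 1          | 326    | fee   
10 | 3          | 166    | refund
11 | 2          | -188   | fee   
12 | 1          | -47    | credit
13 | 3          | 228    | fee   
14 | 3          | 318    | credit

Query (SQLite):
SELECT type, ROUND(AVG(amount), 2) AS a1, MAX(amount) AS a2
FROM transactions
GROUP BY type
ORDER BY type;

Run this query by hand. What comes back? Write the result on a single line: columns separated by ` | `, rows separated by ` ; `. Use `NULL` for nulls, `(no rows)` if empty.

credit | 52 | 318 ; debit | 283 | 303 ; fee | 73.75 | 326 ; refund | 154 | 287

Group transactions by type.
Per group compute: ROUND(AVG(amount), 2), MAX(amount).
  credit: ids {3, 12, 14} → ROUND(AVG(amount), 2)=52, MAX(amount)=318
  debit: ids {2, 7, 8} → ROUND(AVG(amount), 2)=283, MAX(amount)=303
  fee: ids {1, 9, 11, 13} → ROUND(AVG(amount), 2)=73.75, MAX(amount)=326
  refund: ids {4, 5, 6, 10} → ROUND(AVG(amount), 2)=154, MAX(amount)=287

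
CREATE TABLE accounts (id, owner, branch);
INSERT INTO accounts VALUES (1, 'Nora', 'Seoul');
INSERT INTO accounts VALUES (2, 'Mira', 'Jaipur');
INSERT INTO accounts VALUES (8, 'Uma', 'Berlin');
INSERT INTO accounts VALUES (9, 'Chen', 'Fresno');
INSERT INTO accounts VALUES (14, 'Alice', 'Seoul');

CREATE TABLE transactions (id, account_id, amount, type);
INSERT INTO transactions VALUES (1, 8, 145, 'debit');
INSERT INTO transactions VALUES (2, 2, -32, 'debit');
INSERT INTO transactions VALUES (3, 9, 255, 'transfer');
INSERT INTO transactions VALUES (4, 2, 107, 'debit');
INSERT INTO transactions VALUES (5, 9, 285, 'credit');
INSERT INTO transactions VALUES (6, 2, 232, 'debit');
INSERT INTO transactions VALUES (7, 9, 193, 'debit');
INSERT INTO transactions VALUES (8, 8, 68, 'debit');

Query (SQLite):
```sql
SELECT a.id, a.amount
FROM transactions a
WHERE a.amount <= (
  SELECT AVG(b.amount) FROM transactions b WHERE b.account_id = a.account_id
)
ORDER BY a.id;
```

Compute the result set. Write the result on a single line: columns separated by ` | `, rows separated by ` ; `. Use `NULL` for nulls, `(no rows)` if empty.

For each transactions row a, compute AVG(amount) over rows sharing a.account_id.
Keep row a if a.amount <= that per-group AVG.
  account_id=2: AVG(amount) = 102.333333
  account_id=8: AVG(amount) = 106.5
  account_id=9: AVG(amount) = 244.333333

2 | -32 ; 7 | 193 ; 8 | 68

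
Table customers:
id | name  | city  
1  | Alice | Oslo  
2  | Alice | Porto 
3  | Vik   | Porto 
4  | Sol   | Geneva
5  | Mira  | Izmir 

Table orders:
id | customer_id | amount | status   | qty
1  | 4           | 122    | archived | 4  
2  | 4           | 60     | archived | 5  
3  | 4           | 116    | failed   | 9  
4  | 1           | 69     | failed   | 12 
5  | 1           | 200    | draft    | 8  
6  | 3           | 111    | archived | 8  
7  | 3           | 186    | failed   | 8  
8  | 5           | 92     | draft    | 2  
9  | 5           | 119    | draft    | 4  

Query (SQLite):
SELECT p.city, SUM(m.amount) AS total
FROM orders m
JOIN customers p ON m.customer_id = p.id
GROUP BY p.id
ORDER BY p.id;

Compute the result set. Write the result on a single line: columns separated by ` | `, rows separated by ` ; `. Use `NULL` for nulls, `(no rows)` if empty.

Oslo | 269 ; Porto | 297 ; Geneva | 298 ; Izmir | 211

Join each orders row to its customers via customer_id.
Group joined rows by customers.id; compute SUM(m.amount) per group.
  1: ids {4, 5} → SUM(m.amount)=269
  3: ids {6, 7} → SUM(m.amount)=297
  4: ids {1, 2, 3} → SUM(m.amount)=298
  5: ids {8, 9} → SUM(m.amount)=211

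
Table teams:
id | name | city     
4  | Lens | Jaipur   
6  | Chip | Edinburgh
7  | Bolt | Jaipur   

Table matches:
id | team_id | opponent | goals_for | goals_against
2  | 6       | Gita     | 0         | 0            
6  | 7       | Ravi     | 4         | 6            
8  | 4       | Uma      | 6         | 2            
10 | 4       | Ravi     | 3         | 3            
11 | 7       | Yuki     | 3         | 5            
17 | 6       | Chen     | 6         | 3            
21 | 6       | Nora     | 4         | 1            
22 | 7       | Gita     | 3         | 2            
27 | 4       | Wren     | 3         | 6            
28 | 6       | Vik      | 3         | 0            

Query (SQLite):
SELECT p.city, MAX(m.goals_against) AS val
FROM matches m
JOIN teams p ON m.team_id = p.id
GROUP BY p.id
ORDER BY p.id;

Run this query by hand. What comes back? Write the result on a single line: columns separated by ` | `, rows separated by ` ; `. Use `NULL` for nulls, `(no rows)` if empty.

Join each matches row to its teams via team_id.
Group joined rows by teams.id; compute MAX(m.goals_against) per group.
  4: ids {8, 10, 27} → MAX(m.goals_against)=6
  6: ids {2, 17, 21, 28} → MAX(m.goals_against)=3
  7: ids {6, 11, 22} → MAX(m.goals_against)=6

Jaipur | 6 ; Edinburgh | 3 ; Jaipur | 6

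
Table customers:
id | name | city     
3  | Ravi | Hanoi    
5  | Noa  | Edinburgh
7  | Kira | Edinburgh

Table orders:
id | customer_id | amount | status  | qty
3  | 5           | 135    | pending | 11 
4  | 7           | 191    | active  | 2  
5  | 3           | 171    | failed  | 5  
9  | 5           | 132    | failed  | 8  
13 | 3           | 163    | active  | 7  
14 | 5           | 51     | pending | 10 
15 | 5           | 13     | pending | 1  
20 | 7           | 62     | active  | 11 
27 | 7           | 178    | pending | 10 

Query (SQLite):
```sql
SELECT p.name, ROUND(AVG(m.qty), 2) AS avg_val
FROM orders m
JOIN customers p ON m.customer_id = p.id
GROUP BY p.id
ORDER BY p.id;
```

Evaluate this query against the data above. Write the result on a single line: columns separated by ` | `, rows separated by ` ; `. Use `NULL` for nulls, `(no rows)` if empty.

Ravi | 6 ; Noa | 7.5 ; Kira | 7.67

Join each orders row to its customers via customer_id.
Group joined rows by customers.id; compute ROUND(AVG(m.qty), 2) per group.
  3: ids {5, 13} → ROUND(AVG(m.qty), 2)=6
  5: ids {3, 9, 14, 15} → ROUND(AVG(m.qty), 2)=7.5
  7: ids {4, 20, 27} → ROUND(AVG(m.qty), 2)=7.67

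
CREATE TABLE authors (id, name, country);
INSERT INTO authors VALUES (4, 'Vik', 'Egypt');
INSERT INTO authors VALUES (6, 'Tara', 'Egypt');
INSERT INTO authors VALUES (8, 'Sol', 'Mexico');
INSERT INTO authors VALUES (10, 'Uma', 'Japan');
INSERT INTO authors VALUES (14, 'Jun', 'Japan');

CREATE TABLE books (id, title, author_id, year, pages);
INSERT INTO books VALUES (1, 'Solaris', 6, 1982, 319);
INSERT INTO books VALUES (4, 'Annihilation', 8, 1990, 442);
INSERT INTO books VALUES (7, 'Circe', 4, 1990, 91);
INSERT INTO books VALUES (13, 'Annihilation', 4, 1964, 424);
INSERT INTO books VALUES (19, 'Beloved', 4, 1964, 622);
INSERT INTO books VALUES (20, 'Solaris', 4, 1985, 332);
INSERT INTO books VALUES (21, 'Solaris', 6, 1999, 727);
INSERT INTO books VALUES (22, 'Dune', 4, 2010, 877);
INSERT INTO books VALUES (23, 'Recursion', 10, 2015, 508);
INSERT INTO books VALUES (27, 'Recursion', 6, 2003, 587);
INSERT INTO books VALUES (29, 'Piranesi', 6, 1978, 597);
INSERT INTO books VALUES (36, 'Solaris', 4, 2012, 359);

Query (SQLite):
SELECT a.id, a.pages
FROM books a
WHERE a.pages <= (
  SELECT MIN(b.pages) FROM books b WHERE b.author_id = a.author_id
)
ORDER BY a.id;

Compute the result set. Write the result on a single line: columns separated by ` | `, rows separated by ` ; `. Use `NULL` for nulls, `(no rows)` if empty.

1 | 319 ; 4 | 442 ; 7 | 91 ; 23 | 508

For each books row a, compute MIN(pages) over rows sharing a.author_id.
Keep row a if a.pages <= that per-group MIN.
  author_id=4: MIN(pages) = 91
  author_id=6: MIN(pages) = 319
  author_id=8: MIN(pages) = 442
  author_id=10: MIN(pages) = 508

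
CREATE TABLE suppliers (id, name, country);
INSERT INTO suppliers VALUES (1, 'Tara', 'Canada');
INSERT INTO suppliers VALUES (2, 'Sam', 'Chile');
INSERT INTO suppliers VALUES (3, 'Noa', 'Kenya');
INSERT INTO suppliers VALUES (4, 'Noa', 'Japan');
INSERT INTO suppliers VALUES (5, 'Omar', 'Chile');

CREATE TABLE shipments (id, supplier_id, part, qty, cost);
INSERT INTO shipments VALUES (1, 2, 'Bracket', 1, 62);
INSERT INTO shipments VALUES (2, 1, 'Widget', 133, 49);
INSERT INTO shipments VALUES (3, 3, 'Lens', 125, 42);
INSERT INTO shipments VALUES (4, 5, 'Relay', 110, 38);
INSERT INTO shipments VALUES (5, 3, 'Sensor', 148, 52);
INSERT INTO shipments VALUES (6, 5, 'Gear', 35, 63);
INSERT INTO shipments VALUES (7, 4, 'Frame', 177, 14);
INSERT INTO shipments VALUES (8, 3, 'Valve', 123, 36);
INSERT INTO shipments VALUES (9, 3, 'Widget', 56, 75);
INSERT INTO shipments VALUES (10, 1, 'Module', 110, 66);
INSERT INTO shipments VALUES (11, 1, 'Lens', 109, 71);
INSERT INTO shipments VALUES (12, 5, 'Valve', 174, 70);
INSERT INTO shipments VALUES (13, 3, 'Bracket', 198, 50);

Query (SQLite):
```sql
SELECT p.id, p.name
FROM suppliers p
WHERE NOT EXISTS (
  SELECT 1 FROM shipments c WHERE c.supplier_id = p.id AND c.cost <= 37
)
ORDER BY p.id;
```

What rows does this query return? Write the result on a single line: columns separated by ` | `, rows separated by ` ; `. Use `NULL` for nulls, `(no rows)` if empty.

1 | Tara ; 2 | Sam ; 5 | Omar

For each suppliers row, check whether any shipments with matching supplier_id has cost <= 37.
Keep rows where that is false.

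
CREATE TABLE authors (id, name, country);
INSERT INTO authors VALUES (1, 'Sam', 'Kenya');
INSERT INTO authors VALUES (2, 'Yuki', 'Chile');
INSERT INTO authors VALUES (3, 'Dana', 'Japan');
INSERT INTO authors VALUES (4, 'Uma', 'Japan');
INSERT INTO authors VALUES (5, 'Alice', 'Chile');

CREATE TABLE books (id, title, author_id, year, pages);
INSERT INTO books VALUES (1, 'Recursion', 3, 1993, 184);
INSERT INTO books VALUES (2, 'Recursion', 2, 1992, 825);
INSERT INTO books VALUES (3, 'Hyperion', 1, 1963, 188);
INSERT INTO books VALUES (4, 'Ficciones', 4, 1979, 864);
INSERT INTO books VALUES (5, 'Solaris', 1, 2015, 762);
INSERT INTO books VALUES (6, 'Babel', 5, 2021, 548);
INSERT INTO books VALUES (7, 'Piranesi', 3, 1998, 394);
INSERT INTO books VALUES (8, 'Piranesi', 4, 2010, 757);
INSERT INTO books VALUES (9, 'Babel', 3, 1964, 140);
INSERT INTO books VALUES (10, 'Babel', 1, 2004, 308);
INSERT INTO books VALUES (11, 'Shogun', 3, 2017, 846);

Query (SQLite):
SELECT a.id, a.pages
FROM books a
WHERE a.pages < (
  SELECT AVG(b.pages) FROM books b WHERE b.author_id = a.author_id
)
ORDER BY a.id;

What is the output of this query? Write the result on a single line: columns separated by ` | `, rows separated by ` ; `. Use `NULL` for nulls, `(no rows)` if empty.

1 | 184 ; 3 | 188 ; 8 | 757 ; 9 | 140 ; 10 | 308

For each books row a, compute AVG(pages) over rows sharing a.author_id.
Keep row a if a.pages < that per-group AVG.
  author_id=1: AVG(pages) = 419.333333
  author_id=2: AVG(pages) = 825.0
  author_id=3: AVG(pages) = 391.0
  author_id=4: AVG(pages) = 810.5
  author_id=5: AVG(pages) = 548.0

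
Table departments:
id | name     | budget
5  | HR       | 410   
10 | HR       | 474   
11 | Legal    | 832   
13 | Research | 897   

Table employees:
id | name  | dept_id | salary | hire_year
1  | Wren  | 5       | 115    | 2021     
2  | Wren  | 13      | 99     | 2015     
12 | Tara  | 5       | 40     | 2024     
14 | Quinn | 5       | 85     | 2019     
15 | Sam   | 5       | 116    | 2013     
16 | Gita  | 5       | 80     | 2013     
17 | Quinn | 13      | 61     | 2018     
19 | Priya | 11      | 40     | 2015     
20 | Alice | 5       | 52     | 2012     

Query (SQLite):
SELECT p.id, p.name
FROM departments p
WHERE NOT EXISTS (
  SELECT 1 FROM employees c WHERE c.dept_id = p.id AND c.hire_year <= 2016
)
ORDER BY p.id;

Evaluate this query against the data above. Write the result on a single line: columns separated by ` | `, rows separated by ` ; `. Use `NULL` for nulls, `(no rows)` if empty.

10 | HR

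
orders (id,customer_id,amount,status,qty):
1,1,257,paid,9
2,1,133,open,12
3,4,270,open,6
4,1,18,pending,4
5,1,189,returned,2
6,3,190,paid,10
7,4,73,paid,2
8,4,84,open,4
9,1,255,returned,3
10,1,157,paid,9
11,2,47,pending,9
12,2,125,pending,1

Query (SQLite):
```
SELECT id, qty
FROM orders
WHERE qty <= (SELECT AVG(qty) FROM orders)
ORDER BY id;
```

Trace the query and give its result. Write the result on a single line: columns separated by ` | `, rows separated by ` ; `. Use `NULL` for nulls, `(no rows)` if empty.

Scalar subquery: AVG(qty) over all orders rows = 5.916667 (≈; comparison uses full precision).
Keep rows where qty <= that value.

4 | 4 ; 5 | 2 ; 7 | 2 ; 8 | 4 ; 9 | 3 ; 12 | 1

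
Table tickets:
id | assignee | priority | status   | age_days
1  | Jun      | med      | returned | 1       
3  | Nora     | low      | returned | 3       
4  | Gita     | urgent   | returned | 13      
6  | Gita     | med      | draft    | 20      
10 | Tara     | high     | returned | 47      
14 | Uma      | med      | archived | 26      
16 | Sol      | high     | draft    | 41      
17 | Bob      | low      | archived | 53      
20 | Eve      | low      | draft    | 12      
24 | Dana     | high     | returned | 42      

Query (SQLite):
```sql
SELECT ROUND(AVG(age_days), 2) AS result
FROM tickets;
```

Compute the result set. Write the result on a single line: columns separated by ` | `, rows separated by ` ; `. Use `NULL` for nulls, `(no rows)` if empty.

25.8

All age_days values: [1, 3, 13, 20, 47, 26, 41, 53, 12, 42].
AVG = 258 / 10 (rounded to 2 dp).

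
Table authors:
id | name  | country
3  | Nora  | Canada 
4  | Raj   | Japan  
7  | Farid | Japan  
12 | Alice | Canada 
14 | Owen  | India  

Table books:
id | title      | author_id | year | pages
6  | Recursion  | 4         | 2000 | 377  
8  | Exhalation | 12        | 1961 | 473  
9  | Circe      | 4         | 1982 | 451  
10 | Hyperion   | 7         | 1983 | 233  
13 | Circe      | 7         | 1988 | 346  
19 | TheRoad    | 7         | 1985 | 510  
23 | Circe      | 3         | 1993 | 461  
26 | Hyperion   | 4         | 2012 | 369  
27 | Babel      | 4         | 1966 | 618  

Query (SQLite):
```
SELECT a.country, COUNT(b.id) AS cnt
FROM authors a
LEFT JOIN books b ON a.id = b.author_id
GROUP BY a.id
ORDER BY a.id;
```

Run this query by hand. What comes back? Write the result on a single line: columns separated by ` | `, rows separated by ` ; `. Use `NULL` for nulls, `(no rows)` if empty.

Canada | 1 ; Japan | 4 ; Japan | 3 ; Canada | 1 ; India | 0

LEFT JOIN keeps every authors row; unmatched ones get NULL for books columns.
Group by authors.id and compute COUNT(b.id). COUNT(col) of an all-NULL group is 0.
  3: ids {23} → COUNT(b.id)=1
  4: ids {6, 9, 26, 27} → COUNT(b.id)=4
  7: ids {10, 13, 19} → COUNT(b.id)=3
  12: ids {8} → COUNT(b.id)=1
  14: ids {—} → COUNT(b.id)=0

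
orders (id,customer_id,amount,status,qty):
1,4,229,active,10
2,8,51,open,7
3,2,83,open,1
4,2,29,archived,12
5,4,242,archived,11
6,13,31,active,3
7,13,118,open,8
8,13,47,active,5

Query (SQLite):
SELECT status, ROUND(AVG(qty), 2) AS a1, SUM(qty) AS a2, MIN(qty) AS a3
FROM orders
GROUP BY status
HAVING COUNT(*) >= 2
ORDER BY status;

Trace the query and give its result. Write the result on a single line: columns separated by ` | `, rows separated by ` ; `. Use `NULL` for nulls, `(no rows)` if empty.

active | 6 | 18 | 3 ; archived | 11.5 | 23 | 11 ; open | 5.33 | 16 | 1

Group orders by status.
Per group compute: ROUND(AVG(qty), 2), SUM(qty), MIN(qty).
HAVING: drop groups with fewer than 2 rows.
  active: ids {1, 6, 8} → ROUND(AVG(qty), 2)=6, SUM(qty)=18, MIN(qty)=3
  archived: ids {4, 5} → ROUND(AVG(qty), 2)=11.5, SUM(qty)=23, MIN(qty)=11
  open: ids {2, 3, 7} → ROUND(AVG(qty), 2)=5.33, SUM(qty)=16, MIN(qty)=1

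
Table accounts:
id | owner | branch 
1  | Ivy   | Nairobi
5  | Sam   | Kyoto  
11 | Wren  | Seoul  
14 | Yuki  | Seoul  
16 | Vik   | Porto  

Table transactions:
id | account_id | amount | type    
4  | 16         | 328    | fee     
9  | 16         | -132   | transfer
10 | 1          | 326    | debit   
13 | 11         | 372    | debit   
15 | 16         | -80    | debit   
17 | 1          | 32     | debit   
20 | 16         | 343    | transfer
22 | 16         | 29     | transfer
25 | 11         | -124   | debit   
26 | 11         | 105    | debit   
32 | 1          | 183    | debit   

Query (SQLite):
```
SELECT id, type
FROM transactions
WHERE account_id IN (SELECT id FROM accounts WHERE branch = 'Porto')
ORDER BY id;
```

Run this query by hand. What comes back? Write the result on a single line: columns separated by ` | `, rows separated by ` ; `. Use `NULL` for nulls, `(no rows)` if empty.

4 | fee ; 9 | transfer ; 15 | debit ; 20 | transfer ; 22 | transfer

Inner query: accounts.id where branch = 'Porto'.
Outer: keep transactions rows whose account_id is in that set.
Inner query → {16}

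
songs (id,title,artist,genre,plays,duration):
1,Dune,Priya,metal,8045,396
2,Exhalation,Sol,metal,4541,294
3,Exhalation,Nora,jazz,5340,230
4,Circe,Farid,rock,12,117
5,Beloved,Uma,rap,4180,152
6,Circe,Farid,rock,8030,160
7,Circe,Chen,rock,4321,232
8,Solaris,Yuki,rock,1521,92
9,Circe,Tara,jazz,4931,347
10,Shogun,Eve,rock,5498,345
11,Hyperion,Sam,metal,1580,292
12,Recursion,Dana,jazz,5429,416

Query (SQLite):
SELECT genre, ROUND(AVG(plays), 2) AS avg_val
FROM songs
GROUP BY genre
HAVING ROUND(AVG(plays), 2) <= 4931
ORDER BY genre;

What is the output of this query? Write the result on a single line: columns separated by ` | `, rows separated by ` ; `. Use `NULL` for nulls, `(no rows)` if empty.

Partition songs by genre; compute ROUND(AVG(plays), 2) within each group.
HAVING: keep groups where ROUND(AVG(plays), 2) <= 4931.
  jazz: ids {3, 9, 12} → ROUND(AVG(plays), 2)=5233.33
  metal: ids {1, 2, 11} → ROUND(AVG(plays), 2)=4722
  rap: ids {5} → ROUND(AVG(plays), 2)=4180
  rock: ids {4, 6, 7, 8, 10} → ROUND(AVG(plays), 2)=3876.4

metal | 4722 ; rap | 4180 ; rock | 3876.4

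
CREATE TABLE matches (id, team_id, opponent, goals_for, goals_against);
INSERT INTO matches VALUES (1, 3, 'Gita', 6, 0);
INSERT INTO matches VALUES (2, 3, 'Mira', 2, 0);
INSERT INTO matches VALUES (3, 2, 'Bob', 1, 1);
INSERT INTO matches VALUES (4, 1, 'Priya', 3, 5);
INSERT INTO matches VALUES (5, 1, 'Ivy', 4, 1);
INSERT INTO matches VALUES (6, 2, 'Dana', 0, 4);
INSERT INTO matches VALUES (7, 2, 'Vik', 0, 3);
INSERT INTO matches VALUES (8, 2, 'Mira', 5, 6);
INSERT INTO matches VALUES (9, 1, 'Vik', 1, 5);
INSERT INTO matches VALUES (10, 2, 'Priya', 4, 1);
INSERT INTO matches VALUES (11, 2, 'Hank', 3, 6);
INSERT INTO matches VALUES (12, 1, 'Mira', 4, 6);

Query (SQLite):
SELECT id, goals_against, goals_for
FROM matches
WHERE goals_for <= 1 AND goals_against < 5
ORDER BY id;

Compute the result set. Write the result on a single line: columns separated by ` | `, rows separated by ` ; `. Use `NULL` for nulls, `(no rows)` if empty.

goals_for <= 1: ids {3, 6, 7, 9}
goals_against < 5: ids {1, 2, 3, 5, 6, 7, 10}
Combine with AND.

3 | 1 | 1 ; 6 | 4 | 0 ; 7 | 3 | 0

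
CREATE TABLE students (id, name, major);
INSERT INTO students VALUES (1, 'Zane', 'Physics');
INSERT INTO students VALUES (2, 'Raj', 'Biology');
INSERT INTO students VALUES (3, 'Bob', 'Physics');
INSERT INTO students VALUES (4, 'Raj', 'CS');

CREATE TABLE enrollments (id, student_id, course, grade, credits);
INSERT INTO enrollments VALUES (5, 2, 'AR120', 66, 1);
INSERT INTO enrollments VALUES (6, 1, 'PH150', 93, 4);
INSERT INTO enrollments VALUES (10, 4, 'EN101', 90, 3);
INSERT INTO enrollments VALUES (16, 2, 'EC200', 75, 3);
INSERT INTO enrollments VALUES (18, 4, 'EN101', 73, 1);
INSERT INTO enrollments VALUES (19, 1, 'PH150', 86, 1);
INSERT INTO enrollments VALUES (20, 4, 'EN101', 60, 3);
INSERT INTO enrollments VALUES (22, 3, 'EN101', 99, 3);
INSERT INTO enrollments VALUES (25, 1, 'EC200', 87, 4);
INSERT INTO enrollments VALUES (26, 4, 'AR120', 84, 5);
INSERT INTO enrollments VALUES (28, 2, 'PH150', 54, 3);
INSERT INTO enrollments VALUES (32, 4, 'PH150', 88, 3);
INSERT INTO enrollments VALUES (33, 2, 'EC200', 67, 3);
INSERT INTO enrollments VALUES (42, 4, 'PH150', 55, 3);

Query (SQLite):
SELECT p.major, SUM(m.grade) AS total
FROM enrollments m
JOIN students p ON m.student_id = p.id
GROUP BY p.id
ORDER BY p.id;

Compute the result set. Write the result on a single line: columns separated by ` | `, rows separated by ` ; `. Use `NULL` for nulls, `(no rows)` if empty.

Physics | 266 ; Biology | 262 ; Physics | 99 ; CS | 450

Join each enrollments row to its students via student_id.
Group joined rows by students.id; compute SUM(m.grade) per group.
  1: ids {6, 19, 25} → SUM(m.grade)=266
  2: ids {5, 16, 28, 33} → SUM(m.grade)=262
  3: ids {22} → SUM(m.grade)=99
  4: ids {10, 18, 20, 26, 32, 42} → SUM(m.grade)=450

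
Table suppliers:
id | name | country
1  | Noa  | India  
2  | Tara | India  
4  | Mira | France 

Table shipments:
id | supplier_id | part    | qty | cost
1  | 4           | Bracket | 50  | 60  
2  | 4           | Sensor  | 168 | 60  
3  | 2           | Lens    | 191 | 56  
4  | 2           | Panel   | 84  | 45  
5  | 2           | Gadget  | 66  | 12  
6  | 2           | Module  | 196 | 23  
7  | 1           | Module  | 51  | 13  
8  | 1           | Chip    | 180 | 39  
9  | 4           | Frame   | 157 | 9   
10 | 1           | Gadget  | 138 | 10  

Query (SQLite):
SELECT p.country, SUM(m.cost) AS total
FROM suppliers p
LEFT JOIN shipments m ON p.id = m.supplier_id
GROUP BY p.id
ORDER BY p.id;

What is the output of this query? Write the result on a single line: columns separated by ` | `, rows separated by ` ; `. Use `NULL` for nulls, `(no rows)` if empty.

India | 62 ; India | 136 ; France | 129

LEFT JOIN keeps every suppliers row; unmatched ones get NULL for shipments columns.
Group by suppliers.id and compute SUM(m.cost). SUM over an all-NULL group is NULL.
  1: ids {7, 8, 10} → SUM(m.cost)=62
  2: ids {3, 4, 5, 6} → SUM(m.cost)=136
  4: ids {1, 2, 9} → SUM(m.cost)=129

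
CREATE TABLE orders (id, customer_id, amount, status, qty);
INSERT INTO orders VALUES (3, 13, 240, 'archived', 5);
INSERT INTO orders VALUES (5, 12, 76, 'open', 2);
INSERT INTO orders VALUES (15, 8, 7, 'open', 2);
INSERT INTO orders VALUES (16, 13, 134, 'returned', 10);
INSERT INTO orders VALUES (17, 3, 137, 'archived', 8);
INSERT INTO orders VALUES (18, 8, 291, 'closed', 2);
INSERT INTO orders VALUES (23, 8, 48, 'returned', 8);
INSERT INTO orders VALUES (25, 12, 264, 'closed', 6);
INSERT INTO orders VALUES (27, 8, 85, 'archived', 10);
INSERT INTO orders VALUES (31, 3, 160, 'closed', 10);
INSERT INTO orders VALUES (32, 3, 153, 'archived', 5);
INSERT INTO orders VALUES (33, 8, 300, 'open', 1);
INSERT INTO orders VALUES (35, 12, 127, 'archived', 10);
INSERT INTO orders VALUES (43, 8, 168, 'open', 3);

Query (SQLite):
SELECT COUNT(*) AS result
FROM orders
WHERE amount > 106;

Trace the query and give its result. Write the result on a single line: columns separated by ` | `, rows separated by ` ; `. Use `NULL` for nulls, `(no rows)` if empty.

10

Rows where amount > 106 → qty values: [5, 10, 8, 2, 6, 10, 5, 1, 10, 3].
COUNT(*) counts rows → 10.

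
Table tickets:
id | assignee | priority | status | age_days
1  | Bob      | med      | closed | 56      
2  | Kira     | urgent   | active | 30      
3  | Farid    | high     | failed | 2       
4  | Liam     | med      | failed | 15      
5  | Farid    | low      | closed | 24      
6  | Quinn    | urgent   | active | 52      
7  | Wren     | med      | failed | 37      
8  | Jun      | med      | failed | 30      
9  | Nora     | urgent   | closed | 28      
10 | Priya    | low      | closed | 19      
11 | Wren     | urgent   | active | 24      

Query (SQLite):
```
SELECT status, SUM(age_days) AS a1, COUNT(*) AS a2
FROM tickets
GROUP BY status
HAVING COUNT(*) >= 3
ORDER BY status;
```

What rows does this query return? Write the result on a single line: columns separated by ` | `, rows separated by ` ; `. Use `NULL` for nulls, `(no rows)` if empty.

active | 106 | 3 ; closed | 127 | 4 ; failed | 84 | 4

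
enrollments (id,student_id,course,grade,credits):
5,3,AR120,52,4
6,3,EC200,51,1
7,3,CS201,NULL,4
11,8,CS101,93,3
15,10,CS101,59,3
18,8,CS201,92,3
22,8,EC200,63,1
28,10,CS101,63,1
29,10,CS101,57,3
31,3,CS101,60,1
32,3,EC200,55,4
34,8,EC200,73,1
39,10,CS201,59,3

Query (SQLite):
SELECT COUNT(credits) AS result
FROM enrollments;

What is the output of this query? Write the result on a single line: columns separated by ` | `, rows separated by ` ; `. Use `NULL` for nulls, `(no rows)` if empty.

All credits values: [4, 1, 4, 3, 3, 3, 1, 1, 3, 1, 4, 1, 3].
COUNT(credits) counts non-NULL values → 13.

13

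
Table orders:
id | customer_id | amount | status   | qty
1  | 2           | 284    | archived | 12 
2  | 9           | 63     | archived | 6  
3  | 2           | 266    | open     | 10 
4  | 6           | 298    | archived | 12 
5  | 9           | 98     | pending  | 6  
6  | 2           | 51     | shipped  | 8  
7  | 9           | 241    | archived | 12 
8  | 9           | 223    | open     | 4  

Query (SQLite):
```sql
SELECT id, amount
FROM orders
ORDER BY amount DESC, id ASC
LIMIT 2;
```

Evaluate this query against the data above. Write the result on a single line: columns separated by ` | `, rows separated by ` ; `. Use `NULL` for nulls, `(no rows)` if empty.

Sort by amount desc, tiebreak id asc: (298, id=4), (284, id=1), (266, id=3), (241, id=7), (223, id=8) …. Take first 2.

4 | 298 ; 1 | 284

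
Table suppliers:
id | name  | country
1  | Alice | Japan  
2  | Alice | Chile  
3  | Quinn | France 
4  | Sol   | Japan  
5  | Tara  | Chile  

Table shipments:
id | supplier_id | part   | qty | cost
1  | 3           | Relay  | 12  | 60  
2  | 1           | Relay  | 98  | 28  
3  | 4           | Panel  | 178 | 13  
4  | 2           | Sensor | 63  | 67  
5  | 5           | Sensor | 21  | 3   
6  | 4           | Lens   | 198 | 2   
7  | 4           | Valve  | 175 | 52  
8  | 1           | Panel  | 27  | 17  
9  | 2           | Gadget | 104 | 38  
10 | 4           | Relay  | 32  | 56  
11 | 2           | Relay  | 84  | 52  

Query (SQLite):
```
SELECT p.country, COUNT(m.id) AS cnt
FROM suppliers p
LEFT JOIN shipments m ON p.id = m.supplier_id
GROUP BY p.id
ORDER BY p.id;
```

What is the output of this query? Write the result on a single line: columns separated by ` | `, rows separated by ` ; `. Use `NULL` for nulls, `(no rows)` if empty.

Japan | 2 ; Chile | 3 ; France | 1 ; Japan | 4 ; Chile | 1

LEFT JOIN keeps every suppliers row; unmatched ones get NULL for shipments columns.
Group by suppliers.id and compute COUNT(m.id). COUNT(col) of an all-NULL group is 0.
  1: ids {2, 8} → COUNT(m.id)=2
  2: ids {4, 9, 11} → COUNT(m.id)=3
  3: ids {1} → COUNT(m.id)=1
  4: ids {3, 6, 7, 10} → COUNT(m.id)=4
  5: ids {5} → COUNT(m.id)=1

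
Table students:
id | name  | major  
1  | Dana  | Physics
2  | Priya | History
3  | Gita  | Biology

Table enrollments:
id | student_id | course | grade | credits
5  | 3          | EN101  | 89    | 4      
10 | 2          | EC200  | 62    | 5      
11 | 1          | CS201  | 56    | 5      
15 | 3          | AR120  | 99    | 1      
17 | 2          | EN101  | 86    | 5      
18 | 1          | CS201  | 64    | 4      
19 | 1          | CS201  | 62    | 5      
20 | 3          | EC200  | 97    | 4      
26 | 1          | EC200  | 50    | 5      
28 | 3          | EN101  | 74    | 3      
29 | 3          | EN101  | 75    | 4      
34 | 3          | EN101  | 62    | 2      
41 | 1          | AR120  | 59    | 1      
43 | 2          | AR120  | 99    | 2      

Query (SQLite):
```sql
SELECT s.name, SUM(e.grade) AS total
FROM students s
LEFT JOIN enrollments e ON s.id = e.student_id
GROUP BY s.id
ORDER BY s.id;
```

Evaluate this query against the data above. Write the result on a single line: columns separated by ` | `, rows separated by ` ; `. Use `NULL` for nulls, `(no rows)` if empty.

LEFT JOIN keeps every students row; unmatched ones get NULL for enrollments columns.
Group by students.id and compute SUM(e.grade). SUM over an all-NULL group is NULL.
  1: ids {11, 18, 19, 26, 41} → SUM(e.grade)=291
  2: ids {10, 17, 43} → SUM(e.grade)=247
  3: ids {5, 15, 20, 28, 29, 34} → SUM(e.grade)=496

Dana | 291 ; Priya | 247 ; Gita | 496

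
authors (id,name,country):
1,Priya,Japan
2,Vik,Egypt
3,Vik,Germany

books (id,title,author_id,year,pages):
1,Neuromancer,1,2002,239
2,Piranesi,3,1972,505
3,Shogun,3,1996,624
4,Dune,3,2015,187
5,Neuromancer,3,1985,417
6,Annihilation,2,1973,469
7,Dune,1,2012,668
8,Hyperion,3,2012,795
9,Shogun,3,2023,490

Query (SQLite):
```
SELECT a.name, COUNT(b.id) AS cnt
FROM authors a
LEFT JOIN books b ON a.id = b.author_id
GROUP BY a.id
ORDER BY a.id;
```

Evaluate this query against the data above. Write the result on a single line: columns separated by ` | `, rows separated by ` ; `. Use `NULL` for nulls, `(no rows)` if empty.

Priya | 2 ; Vik | 1 ; Vik | 6

LEFT JOIN keeps every authors row; unmatched ones get NULL for books columns.
Group by authors.id and compute COUNT(b.id). COUNT(col) of an all-NULL group is 0.
  1: ids {1, 7} → COUNT(b.id)=2
  2: ids {6} → COUNT(b.id)=1
  3: ids {2, 3, 4, 5, 8, 9} → COUNT(b.id)=6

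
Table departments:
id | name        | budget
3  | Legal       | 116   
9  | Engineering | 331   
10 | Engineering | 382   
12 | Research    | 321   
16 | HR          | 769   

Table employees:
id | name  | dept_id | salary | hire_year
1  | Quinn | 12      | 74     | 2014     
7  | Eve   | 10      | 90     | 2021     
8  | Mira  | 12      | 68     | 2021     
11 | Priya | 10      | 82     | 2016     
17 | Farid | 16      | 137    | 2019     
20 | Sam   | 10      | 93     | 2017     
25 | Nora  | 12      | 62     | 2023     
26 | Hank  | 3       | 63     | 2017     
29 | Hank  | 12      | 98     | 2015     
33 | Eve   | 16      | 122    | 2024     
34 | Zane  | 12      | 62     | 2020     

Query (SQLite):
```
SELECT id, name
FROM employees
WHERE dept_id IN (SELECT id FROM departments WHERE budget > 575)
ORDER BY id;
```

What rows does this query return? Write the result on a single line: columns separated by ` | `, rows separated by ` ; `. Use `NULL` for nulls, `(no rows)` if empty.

Inner query: departments.id where budget > 575.
Outer: keep employees rows whose dept_id is in that set.
Inner query → {16}

17 | Farid ; 33 | Eve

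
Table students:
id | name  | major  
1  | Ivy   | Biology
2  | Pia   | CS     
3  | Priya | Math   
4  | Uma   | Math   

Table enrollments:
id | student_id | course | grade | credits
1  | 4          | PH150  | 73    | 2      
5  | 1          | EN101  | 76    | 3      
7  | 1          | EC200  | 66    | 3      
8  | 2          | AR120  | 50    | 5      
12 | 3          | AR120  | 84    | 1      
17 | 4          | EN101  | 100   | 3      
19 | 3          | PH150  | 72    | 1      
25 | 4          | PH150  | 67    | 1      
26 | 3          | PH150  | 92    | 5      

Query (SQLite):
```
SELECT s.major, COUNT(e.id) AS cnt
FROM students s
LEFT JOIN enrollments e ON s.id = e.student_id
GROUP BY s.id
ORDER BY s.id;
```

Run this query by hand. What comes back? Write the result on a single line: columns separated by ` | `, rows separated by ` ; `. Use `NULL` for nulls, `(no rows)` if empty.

LEFT JOIN keeps every students row; unmatched ones get NULL for enrollments columns.
Group by students.id and compute COUNT(e.id). COUNT(col) of an all-NULL group is 0.
  1: ids {5, 7} → COUNT(e.id)=2
  2: ids {8} → COUNT(e.id)=1
  3: ids {12, 19, 26} → COUNT(e.id)=3
  4: ids {1, 17, 25} → COUNT(e.id)=3

Biology | 2 ; CS | 1 ; Math | 3 ; Math | 3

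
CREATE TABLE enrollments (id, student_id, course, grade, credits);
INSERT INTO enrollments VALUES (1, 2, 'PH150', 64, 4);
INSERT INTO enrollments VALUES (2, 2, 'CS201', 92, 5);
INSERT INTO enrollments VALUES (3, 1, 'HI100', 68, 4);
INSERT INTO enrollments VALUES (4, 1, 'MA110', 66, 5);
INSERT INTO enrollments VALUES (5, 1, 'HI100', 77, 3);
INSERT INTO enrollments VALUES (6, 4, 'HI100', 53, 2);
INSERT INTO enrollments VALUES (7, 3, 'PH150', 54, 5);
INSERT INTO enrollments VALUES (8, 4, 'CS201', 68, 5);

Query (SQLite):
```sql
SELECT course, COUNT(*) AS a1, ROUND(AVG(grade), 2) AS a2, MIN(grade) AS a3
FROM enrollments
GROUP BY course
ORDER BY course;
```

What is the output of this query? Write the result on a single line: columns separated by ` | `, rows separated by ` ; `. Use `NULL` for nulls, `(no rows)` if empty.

CS201 | 2 | 80 | 68 ; HI100 | 3 | 66 | 53 ; MA110 | 1 | 66 | 66 ; PH150 | 2 | 59 | 54

Group enrollments by course.
Per group compute: COUNT(*), ROUND(AVG(grade), 2), MIN(grade).
  CS201: ids {2, 8} → COUNT(*)=2, ROUND(AVG(grade), 2)=80, MIN(grade)=68
  HI100: ids {3, 5, 6} → COUNT(*)=3, ROUND(AVG(grade), 2)=66, MIN(grade)=53
  MA110: ids {4} → COUNT(*)=1, ROUND(AVG(grade), 2)=66, MIN(grade)=66
  PH150: ids {1, 7} → COUNT(*)=2, ROUND(AVG(grade), 2)=59, MIN(grade)=54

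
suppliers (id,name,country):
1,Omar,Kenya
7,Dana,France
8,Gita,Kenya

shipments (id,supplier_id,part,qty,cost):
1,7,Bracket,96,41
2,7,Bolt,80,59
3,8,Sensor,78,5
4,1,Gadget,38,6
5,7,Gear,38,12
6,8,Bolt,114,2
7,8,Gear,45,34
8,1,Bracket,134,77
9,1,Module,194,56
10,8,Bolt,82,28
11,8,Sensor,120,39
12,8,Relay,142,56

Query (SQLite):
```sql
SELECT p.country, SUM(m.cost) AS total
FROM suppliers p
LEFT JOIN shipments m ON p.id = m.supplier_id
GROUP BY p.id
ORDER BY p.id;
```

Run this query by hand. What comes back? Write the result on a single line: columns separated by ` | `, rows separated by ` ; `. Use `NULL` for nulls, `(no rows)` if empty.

Kenya | 139 ; France | 112 ; Kenya | 164

LEFT JOIN keeps every suppliers row; unmatched ones get NULL for shipments columns.
Group by suppliers.id and compute SUM(m.cost). SUM over an all-NULL group is NULL.
  1: ids {4, 8, 9} → SUM(m.cost)=139
  7: ids {1, 2, 5} → SUM(m.cost)=112
  8: ids {3, 6, 7, 10, 11, 12} → SUM(m.cost)=164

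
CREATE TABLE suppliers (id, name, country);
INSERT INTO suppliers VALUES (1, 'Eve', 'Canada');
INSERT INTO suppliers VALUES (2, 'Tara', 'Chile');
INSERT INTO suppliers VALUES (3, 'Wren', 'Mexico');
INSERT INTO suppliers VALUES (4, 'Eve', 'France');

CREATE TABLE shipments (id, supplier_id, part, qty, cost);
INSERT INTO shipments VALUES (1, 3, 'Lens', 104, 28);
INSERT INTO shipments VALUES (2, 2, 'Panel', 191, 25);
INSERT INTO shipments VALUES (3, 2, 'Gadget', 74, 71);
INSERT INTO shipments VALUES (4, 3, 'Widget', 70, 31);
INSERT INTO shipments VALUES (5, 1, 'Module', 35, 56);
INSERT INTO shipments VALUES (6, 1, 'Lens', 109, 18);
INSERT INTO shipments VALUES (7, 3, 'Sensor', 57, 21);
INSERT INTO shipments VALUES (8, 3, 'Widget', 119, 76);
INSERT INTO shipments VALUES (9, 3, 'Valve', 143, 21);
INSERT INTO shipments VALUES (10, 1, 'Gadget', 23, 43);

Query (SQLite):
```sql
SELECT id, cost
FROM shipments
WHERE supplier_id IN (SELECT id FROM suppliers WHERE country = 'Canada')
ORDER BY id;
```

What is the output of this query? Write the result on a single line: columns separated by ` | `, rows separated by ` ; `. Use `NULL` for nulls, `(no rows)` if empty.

Inner query: suppliers.id where country = 'Canada'.
Outer: keep shipments rows whose supplier_id is in that set.
Inner query → {1}

5 | 56 ; 6 | 18 ; 10 | 43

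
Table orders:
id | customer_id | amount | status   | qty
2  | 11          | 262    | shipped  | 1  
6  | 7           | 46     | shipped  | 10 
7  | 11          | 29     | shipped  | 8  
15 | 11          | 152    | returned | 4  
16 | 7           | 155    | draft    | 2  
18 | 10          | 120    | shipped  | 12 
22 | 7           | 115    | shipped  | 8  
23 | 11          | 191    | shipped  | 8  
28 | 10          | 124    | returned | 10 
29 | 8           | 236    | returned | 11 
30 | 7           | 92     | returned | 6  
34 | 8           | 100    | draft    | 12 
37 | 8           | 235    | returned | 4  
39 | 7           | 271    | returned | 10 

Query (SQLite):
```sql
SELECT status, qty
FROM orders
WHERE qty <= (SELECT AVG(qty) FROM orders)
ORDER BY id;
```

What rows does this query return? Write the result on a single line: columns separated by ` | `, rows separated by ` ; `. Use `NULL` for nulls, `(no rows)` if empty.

Scalar subquery: AVG(qty) over all orders rows = 7.571429 (≈; comparison uses full precision).
Keep rows where qty <= that value.

shipped | 1 ; returned | 4 ; draft | 2 ; returned | 6 ; returned | 4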